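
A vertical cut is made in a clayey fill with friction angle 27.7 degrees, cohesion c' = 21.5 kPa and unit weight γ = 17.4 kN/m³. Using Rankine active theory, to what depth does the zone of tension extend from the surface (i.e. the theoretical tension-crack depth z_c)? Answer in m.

K_a = tan²(45° − 27.7°/2) = 0.3653; √K_a = 0.6044.
The active pressure is zero where K_a γ z = 2c√K_a, so z_c = 2c/(γ√K_a) = 2×21.5/(17.4×0.6044) = 4.089 m.

4.09 m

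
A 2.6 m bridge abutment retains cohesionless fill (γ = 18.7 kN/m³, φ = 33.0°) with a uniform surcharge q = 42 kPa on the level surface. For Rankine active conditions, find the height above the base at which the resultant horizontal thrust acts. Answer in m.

K_a = 0.2948.
Triangular part P₁ = ½K_aγH² = 18.63 at H/3 = 0.8667 m; rectangular part P₂ = K_a q H = 32.19 at H/2 = 1.300 m.
ȳ = (P₁·0.8667 + P₂·1.300)/(P₁+P₂) = 1.141 m.

1.14 m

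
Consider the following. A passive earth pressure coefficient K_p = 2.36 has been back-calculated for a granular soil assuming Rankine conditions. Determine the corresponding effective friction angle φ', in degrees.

23.9°

K_p = (1+sin φ)/(1−sin φ) ⇒ sin φ = (K_p − 1)/(K_p + 1) = 0.4048.
φ = arcsin(0.4048) = 23.88°.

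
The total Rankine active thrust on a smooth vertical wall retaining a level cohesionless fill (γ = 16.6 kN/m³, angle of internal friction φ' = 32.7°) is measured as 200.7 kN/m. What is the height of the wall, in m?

9.00 m

K_a = 0.2985. P_a = ½ K_a γ H² ⇒ H = √(2P_a/(K_a γ)).
H = √(2×200.7/(0.2985×16.6)) = 9.000 m.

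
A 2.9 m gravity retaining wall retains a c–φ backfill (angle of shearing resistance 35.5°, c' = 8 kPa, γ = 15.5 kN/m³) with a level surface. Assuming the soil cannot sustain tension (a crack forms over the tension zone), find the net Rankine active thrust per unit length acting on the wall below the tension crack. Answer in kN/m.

1.65 kN/m

K_a = 0.2653; √K_a = 0.5150.
Tension-crack depth z_c = 2c/(γ√K_a) = 2×8/(15.5×0.5150) = 2.004 m.
σ_a at base = K_a γ H − 2c√K_a = 0.2653×15.5×2.9 − 2×8×0.5150 = 3.683 kPa.
P_a = ½ × 3.683 × (H − z_c) = 0.5×3.683×0.8957 = 1.649 kN/m.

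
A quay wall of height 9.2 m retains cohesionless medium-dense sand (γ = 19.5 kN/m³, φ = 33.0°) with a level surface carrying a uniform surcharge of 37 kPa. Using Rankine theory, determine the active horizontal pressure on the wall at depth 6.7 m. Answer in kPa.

49.4 kPa

K_a = (1 − sin φ)/(1 + sin φ) = 0.2948.
σ_v = γz + q = 19.5 × 6.7 + 37 = 167.7 kPa.
σ_h = K_a σ_v = 0.2948 × 167.7 = 49.42 kPa.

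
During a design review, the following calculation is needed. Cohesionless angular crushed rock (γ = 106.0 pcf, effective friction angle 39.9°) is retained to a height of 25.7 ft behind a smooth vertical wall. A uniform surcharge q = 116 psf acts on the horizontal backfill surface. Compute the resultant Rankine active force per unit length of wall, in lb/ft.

8300 lb/ft

K_a = tan²(45° − φ/2) = 0.2184.
Soil triangle: ½ K_a γ H² = 0.5×0.2184×106.0×25.7² = 7647 lb/ft.
Surcharge rectangle: K_a q H = 0.2184×116×25.7 = 651.2 lb/ft.
Total = 7647 + 651.2 = 8298 lb/ft.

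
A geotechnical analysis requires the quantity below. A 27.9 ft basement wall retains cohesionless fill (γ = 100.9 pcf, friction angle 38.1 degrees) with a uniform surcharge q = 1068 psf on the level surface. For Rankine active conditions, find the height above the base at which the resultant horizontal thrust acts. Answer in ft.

11.3 ft

K_a = 0.2368.
Triangular part P₁ = ½K_aγH² = 9301 at H/3 = 9.300 ft; rectangular part P₂ = K_a q H = 7057 at H/2 = 13.95 ft.
ȳ = (P₁·9.300 + P₂·13.95)/(P₁+P₂) = 11.31 ft.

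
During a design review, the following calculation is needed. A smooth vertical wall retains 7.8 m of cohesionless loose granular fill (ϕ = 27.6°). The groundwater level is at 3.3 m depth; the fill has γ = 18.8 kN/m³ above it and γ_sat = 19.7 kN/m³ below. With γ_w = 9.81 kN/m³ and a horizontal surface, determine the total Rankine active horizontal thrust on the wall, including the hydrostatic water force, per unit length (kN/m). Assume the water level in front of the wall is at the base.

K_a = tan²(45° − φ/2) = 0.3668.
γ' = 19.7 − 9.81 = 9.890 kN/m³. Depth below WT = 4.5 m.
σ'_h at WT = K_a γ d_w = 22.75 kPa; at base = 22.75 + K_a γ' × 4.5 = 39.08 kPa.
P₁ (0–3.3 m) = ½×22.75×3.3 = 37.55. P₂ (3.3–7.8 m) = ½(22.75+39.08)×4.5 = 139.1.
P_w = ½ γ_w h₂² = 0.5×9.81×4.5² = 99.33. Total = 37.55+139.1+99.33 = 276.0 kN/m.

276 kN/m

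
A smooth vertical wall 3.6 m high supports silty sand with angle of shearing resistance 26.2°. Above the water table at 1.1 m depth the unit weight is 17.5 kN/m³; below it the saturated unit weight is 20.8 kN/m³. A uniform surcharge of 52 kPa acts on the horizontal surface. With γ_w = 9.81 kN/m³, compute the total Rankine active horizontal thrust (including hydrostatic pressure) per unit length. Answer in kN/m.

K_a = tan²(45° − φ/2) = 0.3874.
γ' = 20.8 − 9.81 = 10.99 kN/m³. h₂ = H − d_w = 2.5 m.
σ'_h: at surface K_a·q = 20.15; at WT K_a(q+γd_w) = 27.60; at base K_a(q+γd_w+γ'h₂) = 38.25 kPa.
P₁ = ½(20.15+27.60)×1.1 = 26.26; P₂ = ½(27.60+38.25)×2.5 = 82.32; P_w = ½γ_w h₂² = 30.66.
Total = 26.26+82.32+30.66 = 139.2 kN/m.

139 kN/m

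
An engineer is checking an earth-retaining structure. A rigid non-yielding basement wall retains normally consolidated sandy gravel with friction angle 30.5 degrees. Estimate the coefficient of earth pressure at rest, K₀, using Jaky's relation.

K₀ = 1 − sin φ' = 1 − sin 30.5° = 0.4925.

0.492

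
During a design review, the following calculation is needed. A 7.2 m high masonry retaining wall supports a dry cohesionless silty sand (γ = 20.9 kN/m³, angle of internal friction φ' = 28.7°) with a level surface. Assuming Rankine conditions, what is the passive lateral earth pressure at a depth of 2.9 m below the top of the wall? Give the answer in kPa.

173 kPa

K_p = (1 + sin φ)/(1 − sin φ) = 2.848.
σ_h = K_p γ z = 2.848 × 20.9 × 2.9 = 172.6 kPa.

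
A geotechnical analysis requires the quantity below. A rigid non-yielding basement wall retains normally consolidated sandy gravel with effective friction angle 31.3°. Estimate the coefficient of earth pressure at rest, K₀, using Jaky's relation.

0.480

K₀ = 1 − sin φ' = 1 − sin 31.3° = 0.4805.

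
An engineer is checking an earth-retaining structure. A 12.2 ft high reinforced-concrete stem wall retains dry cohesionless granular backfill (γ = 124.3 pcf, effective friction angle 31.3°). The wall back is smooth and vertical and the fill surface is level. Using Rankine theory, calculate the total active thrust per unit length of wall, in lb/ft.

K_a = tan²(45° − φ/2) = 0.3162.
P_a = ½ K_a γ H² = 0.5 × 0.3162 × 124.3 × 12.2² = 2925 lb/ft.

2930 lb/ft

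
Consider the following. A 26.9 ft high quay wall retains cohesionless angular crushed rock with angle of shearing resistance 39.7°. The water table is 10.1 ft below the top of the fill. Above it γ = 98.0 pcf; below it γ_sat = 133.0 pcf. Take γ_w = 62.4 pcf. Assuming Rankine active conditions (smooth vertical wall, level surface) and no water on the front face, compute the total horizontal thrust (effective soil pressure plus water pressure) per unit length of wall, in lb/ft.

15800 lb/ft

K_a = tan²(45° − φ/2) = 0.2204.
γ' = 133.0 − 62.4 = 70.60 pcf. Depth below WT = 16.8 ft.
σ'_h at WT = K_a γ d_w = 218.2 psf; at base = 218.2 + K_a γ' × 16.8 = 479.6 psf.
P₁ (0–10.1 ft) = ½×218.2×10.1 = 1102. P₂ (10.1–26.9 ft) = ½(218.2+479.6)×16.8 = 5862.
P_w = ½ γ_w h₂² = 0.5×62.4×16.8² = 8806. Total = 1102+5862+8806 = 15770 lb/ft.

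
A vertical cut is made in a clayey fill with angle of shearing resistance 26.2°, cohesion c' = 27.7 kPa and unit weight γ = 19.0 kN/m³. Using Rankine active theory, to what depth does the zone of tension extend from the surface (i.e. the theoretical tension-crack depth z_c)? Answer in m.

K_a = tan²(45° − 26.2°/2) = 0.3874; √K_a = 0.6224.
The active pressure is zero where K_a γ z = 2c√K_a, so z_c = 2c/(γ√K_a) = 2×27.7/(19.0×0.6224) = 4.684 m.

4.68 m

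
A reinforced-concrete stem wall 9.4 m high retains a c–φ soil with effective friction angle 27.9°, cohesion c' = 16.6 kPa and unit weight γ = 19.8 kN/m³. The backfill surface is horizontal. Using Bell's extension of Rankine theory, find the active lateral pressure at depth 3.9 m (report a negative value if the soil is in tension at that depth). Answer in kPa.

K_a = (1 − sin φ)/(1 + sin φ) = 0.3625.
σ_a = K_a γ z − 2c√K_a = 0.3625×19.8×3.9 − 2×16.6×0.6020 = 8.001 kPa.

8.00 kPa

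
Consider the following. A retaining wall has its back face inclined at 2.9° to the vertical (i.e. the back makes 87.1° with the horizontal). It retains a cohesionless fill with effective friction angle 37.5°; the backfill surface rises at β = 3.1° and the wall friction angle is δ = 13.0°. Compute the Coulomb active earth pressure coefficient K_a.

K_a = sin²(α+φ) / [sin²α · sin(α−δ) · (1 + √{sin(φ+δ)sin(φ−β) / (sin(α−δ)sin(α+β))})²].
With α = 87.1°, φ = 37.5°, δ = 13.0°, β = 3.1°: K_a = 0.2523.

0.252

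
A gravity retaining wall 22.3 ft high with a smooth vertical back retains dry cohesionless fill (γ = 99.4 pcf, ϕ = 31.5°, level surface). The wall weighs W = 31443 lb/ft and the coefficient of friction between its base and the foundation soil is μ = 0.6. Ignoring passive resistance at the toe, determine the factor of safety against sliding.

2.43

K_a = tan²(45° − 31.5°/2) = 0.3136.
P_a = ½K_aγH² = 0.5×0.3136×99.4×22.3² = 7751 lb/ft, acting at H/3 = 7.433 ft above the base.
FS_sliding = μW / P_a = 0.6×31443 / 7751 = 2.434.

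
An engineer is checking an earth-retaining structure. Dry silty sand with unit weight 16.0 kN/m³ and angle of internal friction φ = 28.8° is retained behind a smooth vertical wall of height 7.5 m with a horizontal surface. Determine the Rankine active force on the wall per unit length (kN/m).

157 kN/m

K_a = tan²(45° − φ/2) = 0.3498.
P_a = ½ K_a γ H² = 0.5 × 0.3498 × 16.0 × 7.5² = 157.4 kN/m.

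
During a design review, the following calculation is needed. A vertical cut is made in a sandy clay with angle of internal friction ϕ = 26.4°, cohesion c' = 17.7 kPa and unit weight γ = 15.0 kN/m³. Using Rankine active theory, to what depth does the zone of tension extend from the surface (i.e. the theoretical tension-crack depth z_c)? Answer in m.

3.81 m

K_a = tan²(45° − 26.4°/2) = 0.3844; √K_a = 0.6200.
The active pressure is zero where K_a γ z = 2c√K_a, so z_c = 2c/(γ√K_a) = 2×17.7/(15.0×0.6200) = 3.806 m.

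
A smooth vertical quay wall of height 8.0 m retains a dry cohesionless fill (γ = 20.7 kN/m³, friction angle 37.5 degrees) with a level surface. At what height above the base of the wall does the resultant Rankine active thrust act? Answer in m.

2.67 m

K_a = 0.2432.
The pressure distribution is triangular, so the resultant acts at H/3 above the base = 8.0/3 = 2.667 m.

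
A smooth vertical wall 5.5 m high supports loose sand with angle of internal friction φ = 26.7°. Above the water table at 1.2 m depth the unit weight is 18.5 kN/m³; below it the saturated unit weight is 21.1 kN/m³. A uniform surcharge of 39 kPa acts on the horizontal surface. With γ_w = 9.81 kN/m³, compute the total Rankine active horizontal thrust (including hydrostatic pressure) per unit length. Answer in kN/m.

253 kN/m

K_a = tan²(45° − φ/2) = 0.3800.
γ' = 21.1 − 9.81 = 11.29 kN/m³. h₂ = H − d_w = 4.3 m.
σ'_h: at surface K_a·q = 14.82; at WT K_a(q+γd_w) = 23.25; at base K_a(q+γd_w+γ'h₂) = 41.70 kPa.
P₁ = ½(14.82+23.25)×1.2 = 22.84; P₂ = ½(23.25+41.70)×4.3 = 139.6; P_w = ½γ_w h₂² = 90.69.
Total = 22.84+139.6+90.69 = 253.2 kN/m.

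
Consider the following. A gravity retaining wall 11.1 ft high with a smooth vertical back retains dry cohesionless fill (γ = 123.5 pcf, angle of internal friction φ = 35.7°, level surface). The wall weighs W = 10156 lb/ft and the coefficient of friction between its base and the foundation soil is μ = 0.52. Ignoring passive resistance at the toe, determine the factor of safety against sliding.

K_a = tan²(45° − 35.7°/2) = 0.2630.
P_a = ½K_aγH² = 0.5×0.2630×123.5×11.1² = 2001 lb/ft, acting at H/3 = 3.700 ft above the base.
FS_sliding = μW / P_a = 0.52×10156 / 2001 = 2.639.

2.64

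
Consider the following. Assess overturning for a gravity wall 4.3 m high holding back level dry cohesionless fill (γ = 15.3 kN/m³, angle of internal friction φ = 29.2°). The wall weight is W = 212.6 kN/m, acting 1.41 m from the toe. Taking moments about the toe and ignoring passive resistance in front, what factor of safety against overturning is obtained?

4.30

K_a = tan²(45° − 29.2°/2) = 0.3442.
P_a = ½K_aγH² = 0.5×0.3442×15.3×4.3² = 48.69 kN/m, acting at H/3 = 1.433 m above the base.
Overturning moment M_o = P_a × H/3 = 48.69 × 1.433 = 69.79.
Resisting moment M_r = W × 1.41 = 212.6 × 1.41 = 299.8.
FS_overturning = M_r/M_o = 299.8/69.79 = 4.295.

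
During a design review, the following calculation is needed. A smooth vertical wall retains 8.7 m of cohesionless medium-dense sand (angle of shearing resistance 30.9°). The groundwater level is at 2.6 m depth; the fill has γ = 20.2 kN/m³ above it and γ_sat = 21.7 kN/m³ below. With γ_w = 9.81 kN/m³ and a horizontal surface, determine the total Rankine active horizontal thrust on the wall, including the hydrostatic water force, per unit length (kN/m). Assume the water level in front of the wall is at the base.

379 kN/m

K_a = tan²(45° − φ/2) = 0.3214.
γ' = 21.7 − 9.81 = 11.89 kN/m³. Depth below WT = 6.1 m.
σ'_h at WT = K_a γ d_w = 16.88 kPa; at base = 16.88 + K_a γ' × 6.1 = 40.19 kPa.
P₁ (0–2.6 m) = ½×16.88×2.6 = 21.94. P₂ (2.6–8.7 m) = ½(16.88+40.19)×6.1 = 174.1.
P_w = ½ γ_w h₂² = 0.5×9.81×6.1² = 182.5. Total = 21.94+174.1+182.5 = 378.5 kN/m.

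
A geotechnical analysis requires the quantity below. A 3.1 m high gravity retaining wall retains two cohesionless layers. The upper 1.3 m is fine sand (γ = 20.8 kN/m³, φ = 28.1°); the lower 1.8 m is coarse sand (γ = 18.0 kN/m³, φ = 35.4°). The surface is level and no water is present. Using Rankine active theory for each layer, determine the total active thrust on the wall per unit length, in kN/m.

K_a1 = tan²(45°−28.1°/2) = 0.3596; K_a2 = tan²(45°−35.4°/2) = 0.2664.
Layer 1: σ at base = K_a1 γ₁ h₁ = 9.724 kPa; P₁ = ½×9.724×1.3 = 6.320.
Layer 2: σ_v at top = γ₁h₁ = 27.04; σ_h top = K_a2×27.04 = 7.203; σ_h base = K_a2×(27.04+18.0×1.8) = 15.83.
P₂ = ½(7.203+15.83)×1.8 = 20.73. Total P_a = 6.320+20.73 = 27.05 kN/m.

27.1 kN/m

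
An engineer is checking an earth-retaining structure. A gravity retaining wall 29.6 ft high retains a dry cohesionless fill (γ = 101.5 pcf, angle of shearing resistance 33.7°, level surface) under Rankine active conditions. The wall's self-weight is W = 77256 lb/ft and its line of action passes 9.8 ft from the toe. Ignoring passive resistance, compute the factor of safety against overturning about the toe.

6.03

K_a = tan²(45° − 33.7°/2) = 0.2863.
P_a = ½K_aγH² = 0.5×0.2863×101.5×29.6² = 12730 lb/ft, acting at H/3 = 9.867 ft above the base.
Overturning moment M_o = P_a × H/3 = 12730 × 9.867 = 125600.
Resisting moment M_r = W × 9.8 = 77256 × 9.8 = 757100.
FS_overturning = M_r/M_o = 757100/125600 = 6.028.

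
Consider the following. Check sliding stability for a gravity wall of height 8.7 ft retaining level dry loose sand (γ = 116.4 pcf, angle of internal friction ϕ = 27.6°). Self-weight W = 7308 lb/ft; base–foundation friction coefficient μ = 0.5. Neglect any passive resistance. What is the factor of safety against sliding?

2.26

K_a = tan²(45° − 27.6°/2) = 0.3668.
P_a = ½K_aγH² = 0.5×0.3668×116.4×8.7² = 1616 lb/ft, acting at H/3 = 2.900 ft above the base.
FS_sliding = μW / P_a = 0.5×7308 / 1616 = 2.262.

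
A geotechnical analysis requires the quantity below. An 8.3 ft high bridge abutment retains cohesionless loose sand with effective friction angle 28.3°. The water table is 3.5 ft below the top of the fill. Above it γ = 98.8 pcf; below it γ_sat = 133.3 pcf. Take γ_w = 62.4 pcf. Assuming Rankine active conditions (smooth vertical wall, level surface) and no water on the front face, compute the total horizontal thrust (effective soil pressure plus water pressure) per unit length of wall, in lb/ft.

K_a = tan²(45° − φ/2) = 0.3568.
γ' = 133.3 − 62.4 = 70.90 pcf. Depth below WT = 4.8 ft.
σ'_h at WT = K_a γ d_w = 123.4 psf; at base = 123.4 + K_a γ' × 4.8 = 244.8 psf.
P₁ (0–3.5 ft) = ½×123.4×3.5 = 215.9. P₂ (3.5–8.3 ft) = ½(123.4+244.8)×4.8 = 883.6.
P_w = ½ γ_w h₂² = 0.5×62.4×4.8² = 718.8. Total = 215.9+883.6+718.8 = 1818 lb/ft.

1820 lb/ft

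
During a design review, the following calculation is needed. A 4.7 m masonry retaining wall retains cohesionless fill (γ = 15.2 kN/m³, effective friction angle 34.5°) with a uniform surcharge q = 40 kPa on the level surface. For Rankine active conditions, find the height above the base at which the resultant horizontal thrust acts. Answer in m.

1.98 m

K_a = 0.2768.
Triangular part P₁ = ½K_aγH² = 46.47 at H/3 = 1.567 m; rectangular part P₂ = K_a q H = 52.04 at H/2 = 2.350 m.
ȳ = (P₁·1.567 + P₂·2.350)/(P₁+P₂) = 1.980 m.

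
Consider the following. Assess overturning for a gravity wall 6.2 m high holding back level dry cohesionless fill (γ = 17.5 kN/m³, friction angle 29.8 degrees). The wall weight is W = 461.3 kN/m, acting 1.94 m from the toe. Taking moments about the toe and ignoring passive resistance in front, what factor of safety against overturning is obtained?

K_a = tan²(45° − 29.8°/2) = 0.3360.
P_a = ½K_aγH² = 0.5×0.3360×17.5×6.2² = 113.0 kN/m, acting at H/3 = 2.067 m above the base.
Overturning moment M_o = P_a × H/3 = 113.0 × 2.067 = 233.6.
Resisting moment M_r = W × 1.94 = 461.3 × 1.94 = 894.9.
FS_overturning = M_r/M_o = 894.9/233.6 = 3.831.

3.83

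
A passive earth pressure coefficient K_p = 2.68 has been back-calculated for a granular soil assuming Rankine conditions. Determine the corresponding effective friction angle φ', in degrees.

K_p = (1+sin φ)/(1−sin φ) ⇒ sin φ = (K_p − 1)/(K_p + 1) = 0.4565.
φ = arcsin(0.4565) = 27.16°.

27.2°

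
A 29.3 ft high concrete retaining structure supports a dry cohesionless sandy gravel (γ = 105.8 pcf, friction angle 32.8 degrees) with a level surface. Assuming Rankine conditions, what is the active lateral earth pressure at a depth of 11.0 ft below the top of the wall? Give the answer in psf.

346 psf

K_a = (1 − sin φ)/(1 + sin φ) = 0.2973.
σ_h = K_a γ z = 0.2973 × 105.8 × 11.0 = 346.0 psf.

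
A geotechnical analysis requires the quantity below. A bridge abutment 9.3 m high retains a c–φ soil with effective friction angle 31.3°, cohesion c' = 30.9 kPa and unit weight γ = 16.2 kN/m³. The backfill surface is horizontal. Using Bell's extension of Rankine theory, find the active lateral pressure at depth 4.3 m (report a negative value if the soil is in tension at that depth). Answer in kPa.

K_a = (1 − sin φ)/(1 + sin φ) = 0.3162.
σ_a = K_a γ z − 2c√K_a = 0.3162×16.2×4.3 − 2×30.9×0.5623 = -12.72 kPa.

-12.7 kPa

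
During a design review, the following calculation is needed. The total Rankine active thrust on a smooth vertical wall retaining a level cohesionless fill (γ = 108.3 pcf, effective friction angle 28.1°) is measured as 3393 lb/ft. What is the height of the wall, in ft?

K_a = 0.3596. P_a = ½ K_a γ H² ⇒ H = √(2P_a/(K_a γ)).
H = √(2×3393/(0.3596×108.3)) = 13.20 ft.

13.2 ft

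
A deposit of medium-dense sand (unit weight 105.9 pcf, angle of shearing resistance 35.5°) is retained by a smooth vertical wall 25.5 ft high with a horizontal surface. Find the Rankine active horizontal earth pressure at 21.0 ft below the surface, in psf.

K_a = (1 − sin φ)/(1 + sin φ) = 0.2653.
σ_h = K_a γ z = 0.2653 × 105.9 × 21.0 = 589.9 psf.

590 psf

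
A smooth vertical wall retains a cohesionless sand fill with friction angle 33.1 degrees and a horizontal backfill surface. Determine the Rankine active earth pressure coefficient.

K_a = tan²(45° − φ/2) = tan²(28.45°) = 0.2936.

0.294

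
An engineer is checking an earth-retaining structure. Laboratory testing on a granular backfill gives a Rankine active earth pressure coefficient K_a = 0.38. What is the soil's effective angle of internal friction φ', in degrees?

K_a = tan²(45° − φ/2) ⇒ 45° − φ/2 = arctan(√0.38) = 31.65°.
φ = 2(45° − 31.65°) = 26.70°.

26.7°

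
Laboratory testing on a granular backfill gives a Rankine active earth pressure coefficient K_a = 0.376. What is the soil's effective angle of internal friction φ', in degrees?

K_a = tan²(45° − φ/2) ⇒ 45° − φ/2 = arctan(√0.376) = 31.52°.
φ = 2(45° − 31.52°) = 26.97°.

27.0°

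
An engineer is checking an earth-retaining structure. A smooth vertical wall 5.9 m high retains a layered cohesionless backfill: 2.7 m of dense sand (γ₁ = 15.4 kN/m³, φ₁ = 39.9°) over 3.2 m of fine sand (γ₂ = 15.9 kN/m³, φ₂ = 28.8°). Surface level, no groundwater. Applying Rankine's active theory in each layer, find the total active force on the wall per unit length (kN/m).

K_a1 = tan²(45°−39.9°/2) = 0.2184; K_a2 = tan²(45°−28.8°/2) = 0.3498.
Layer 1: σ at base = K_a1 γ₁ h₁ = 9.083 kPa; P₁ = ½×9.083×2.7 = 12.26.
Layer 2: σ_v at top = γ₁h₁ = 41.58; σ_h top = K_a2×41.58 = 14.54; σ_h base = K_a2×(41.58+15.9×3.2) = 32.34.
P₂ = ½(14.54+32.34)×3.2 = 75.01. Total P_a = 12.26+75.01 = 87.27 kN/m.

87.3 kN/m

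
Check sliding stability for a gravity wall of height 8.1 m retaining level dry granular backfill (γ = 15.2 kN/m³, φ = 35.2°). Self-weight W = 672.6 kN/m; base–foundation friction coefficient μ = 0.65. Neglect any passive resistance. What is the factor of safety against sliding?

3.26

K_a = tan²(45° − 35.2°/2) = 0.2687.
P_a = ½K_aγH² = 0.5×0.2687×15.2×8.1² = 134.0 kN/m, acting at H/3 = 2.700 m above the base.
FS_sliding = μW / P_a = 0.65×672.6 / 134.0 = 3.263.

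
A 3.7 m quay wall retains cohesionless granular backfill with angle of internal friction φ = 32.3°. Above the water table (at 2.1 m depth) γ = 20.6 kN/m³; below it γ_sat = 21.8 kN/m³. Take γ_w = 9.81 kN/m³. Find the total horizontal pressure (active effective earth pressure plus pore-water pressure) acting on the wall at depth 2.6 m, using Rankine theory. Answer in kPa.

19.9 kPa

K_a = (1 − sin φ)/(1 + sin φ) = 0.3035.
γ' = 21.8 − 9.81 = 11.99 kN/m³.
Effective vertical stress at 2.6 m: σ'_v = 20.6×2.1 + 11.99×0.500 = 49.26 kPa.
σ'_h = K_a σ'_v = 0.3035 × 49.26 = 14.95 kPa; u = γ_w × 0.500 = 4.905 kPa.
Total σ_h = 14.95 + 4.905 = 19.85 kPa.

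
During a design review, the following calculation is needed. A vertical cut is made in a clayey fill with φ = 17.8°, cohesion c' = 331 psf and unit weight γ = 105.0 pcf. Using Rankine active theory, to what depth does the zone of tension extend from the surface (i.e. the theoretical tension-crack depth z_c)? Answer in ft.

K_a = tan²(45° − 17.8°/2) = 0.5318; √K_a = 0.7292.
The active pressure is zero where K_a γ z = 2c√K_a, so z_c = 2c/(γ√K_a) = 2×331/(105.0×0.7292) = 8.646 ft.

8.65 ft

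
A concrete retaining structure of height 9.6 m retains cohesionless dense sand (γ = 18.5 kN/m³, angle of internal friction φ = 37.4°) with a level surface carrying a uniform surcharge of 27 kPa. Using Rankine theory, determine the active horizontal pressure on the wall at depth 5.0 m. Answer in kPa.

K_a = (1 − sin φ)/(1 + sin φ) = 0.2443.
σ_v = γz + q = 18.5 × 5.0 + 27 = 119.5 kPa.
σ_h = K_a σ_v = 0.2443 × 119.5 = 29.19 kPa.

29.2 kPa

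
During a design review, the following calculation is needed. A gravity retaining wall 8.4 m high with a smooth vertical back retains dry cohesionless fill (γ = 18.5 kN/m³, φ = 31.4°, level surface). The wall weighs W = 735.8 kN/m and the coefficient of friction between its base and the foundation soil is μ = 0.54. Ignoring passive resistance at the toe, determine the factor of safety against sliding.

K_a = tan²(45° − 31.4°/2) = 0.3149.
P_a = ½K_aγH² = 0.5×0.3149×18.5×8.4² = 205.5 kN/m, acting at H/3 = 2.800 m above the base.
FS_sliding = μW / P_a = 0.54×735.8 / 205.5 = 1.933.

1.93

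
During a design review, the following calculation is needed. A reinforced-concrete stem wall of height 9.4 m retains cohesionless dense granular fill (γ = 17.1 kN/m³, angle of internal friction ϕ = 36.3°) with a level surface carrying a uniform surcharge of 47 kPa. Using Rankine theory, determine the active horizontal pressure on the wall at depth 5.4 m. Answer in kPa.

35.7 kPa

K_a = (1 − sin φ)/(1 + sin φ) = 0.2563.
σ_v = γz + q = 17.1 × 5.4 + 47 = 139.3 kPa.
σ_h = K_a σ_v = 0.2563 × 139.3 = 35.71 kPa.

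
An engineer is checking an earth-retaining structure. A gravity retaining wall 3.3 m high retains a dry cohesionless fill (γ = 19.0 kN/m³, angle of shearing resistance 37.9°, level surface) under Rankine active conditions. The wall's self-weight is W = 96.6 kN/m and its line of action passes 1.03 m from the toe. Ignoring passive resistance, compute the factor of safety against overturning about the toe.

K_a = tan²(45° − 37.9°/2) = 0.2389.
P_a = ½K_aγH² = 0.5×0.2389×19.0×3.3² = 24.72 kN/m, acting at H/3 = 1.100 m above the base.
Overturning moment M_o = P_a × H/3 = 24.72 × 1.100 = 27.19.
Resisting moment M_r = W × 1.03 = 96.6 × 1.03 = 99.50.
FS_overturning = M_r/M_o = 99.50/27.19 = 3.659.

3.66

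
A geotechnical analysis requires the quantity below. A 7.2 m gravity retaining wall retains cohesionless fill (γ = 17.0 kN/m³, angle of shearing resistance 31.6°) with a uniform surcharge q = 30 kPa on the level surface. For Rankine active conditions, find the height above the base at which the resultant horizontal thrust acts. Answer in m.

K_a = 0.3123.
Triangular part P₁ = ½K_aγH² = 137.6 at H/3 = 2.400 m; rectangular part P₂ = K_a q H = 67.47 at H/2 = 3.600 m.
ȳ = (P₁·2.400 + P₂·3.600)/(P₁+P₂) = 2.795 m.

2.79 m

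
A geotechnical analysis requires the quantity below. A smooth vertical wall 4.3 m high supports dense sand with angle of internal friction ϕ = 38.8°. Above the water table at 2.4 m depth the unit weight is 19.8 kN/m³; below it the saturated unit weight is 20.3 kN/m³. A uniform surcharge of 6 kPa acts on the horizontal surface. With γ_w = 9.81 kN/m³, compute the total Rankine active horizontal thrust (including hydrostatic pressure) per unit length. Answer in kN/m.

61.8 kN/m

K_a = tan²(45° − φ/2) = 0.2296.
γ' = 20.3 − 9.81 = 10.49 kN/m³. h₂ = H − d_w = 1.9 m.
σ'_h: at surface K_a·q = 1.377; at WT K_a(q+γd_w) = 12.29; at base K_a(q+γd_w+γ'h₂) = 16.86 kPa.
P₁ = ½(1.377+12.29)×2.4 = 16.40; P₂ = ½(12.29+16.86)×1.9 = 27.69; P_w = ½γ_w h₂² = 17.71.
Total = 16.40+27.69+17.71 = 61.79 kN/m.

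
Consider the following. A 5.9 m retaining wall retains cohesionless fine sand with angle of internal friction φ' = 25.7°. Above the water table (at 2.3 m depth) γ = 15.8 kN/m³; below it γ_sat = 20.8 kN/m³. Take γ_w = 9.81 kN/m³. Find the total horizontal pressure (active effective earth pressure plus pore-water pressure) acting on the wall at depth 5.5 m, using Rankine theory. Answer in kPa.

59.6 kPa

K_a = (1 − sin φ)/(1 + sin φ) = 0.3950.
γ' = 20.8 − 9.81 = 10.99 kN/m³.
Effective vertical stress at 5.5 m: σ'_v = 15.8×2.3 + 10.99×3.20 = 71.51 kPa.
σ'_h = K_a σ'_v = 0.3950 × 71.51 = 28.25 kPa; u = γ_w × 3.20 = 31.39 kPa.
Total σ_h = 28.25 + 31.39 = 59.64 kPa.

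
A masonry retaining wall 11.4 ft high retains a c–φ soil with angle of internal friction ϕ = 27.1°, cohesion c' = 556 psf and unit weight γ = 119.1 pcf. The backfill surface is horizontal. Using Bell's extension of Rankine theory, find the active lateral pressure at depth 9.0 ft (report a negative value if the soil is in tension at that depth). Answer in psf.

K_a = (1 − sin φ)/(1 + sin φ) = 0.3741.
σ_a = K_a γ z − 2c√K_a = 0.3741×119.1×9.0 − 2×556×0.6116 = -279.1 psf.

-279 psf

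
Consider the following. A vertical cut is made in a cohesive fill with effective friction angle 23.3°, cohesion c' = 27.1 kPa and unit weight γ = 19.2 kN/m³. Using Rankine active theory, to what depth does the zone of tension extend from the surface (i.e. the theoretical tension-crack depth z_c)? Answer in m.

4.29 m

K_a = tan²(45° − 23.3°/2) = 0.4331; √K_a = 0.6581.
The active pressure is zero where K_a γ z = 2c√K_a, so z_c = 2c/(γ√K_a) = 2×27.1/(19.2×0.6581) = 4.289 m.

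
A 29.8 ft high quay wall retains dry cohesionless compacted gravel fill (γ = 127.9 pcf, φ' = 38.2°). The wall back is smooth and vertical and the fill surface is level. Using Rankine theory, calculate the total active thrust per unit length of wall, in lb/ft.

13400 lb/ft

K_a = tan²(45° − φ/2) = 0.2358.
P_a = ½ K_a γ H² = 0.5 × 0.2358 × 127.9 × 29.8² = 13390 lb/ft.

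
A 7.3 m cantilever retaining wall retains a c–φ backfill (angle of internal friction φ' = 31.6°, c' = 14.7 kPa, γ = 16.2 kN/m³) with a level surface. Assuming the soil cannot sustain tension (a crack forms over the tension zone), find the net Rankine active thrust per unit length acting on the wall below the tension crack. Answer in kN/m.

41.6 kN/m

K_a = 0.3123; √K_a = 0.5589.
Tension-crack depth z_c = 2c/(γ√K_a) = 2×14.7/(16.2×0.5589) = 3.247 m.
σ_a at base = K_a γ H − 2c√K_a = 0.3123×16.2×7.3 − 2×14.7×0.5589 = 20.51 kPa.
P_a = ½ × 20.51 × (H − z_c) = 0.5×20.51×4.053 = 41.56 kN/m.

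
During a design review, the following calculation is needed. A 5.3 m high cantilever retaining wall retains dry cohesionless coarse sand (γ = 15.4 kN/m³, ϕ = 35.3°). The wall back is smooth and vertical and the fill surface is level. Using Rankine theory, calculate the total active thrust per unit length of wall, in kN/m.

57.9 kN/m

K_a = tan²(45° − φ/2) = 0.2675.
P_a = ½ K_a γ H² = 0.5 × 0.2675 × 15.4 × 5.3² = 57.87 kN/m.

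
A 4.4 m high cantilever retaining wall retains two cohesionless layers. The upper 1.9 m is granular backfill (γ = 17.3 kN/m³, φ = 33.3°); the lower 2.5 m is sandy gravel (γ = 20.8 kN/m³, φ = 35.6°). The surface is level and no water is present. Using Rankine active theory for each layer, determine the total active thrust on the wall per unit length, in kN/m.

48.0 kN/m

K_a1 = tan²(45°−33.3°/2) = 0.2911; K_a2 = tan²(45°−35.6°/2) = 0.2641.
Layer 1: σ at base = K_a1 γ₁ h₁ = 9.570 kPa; P₁ = ½×9.570×1.9 = 9.091.
Layer 2: σ_v at top = γ₁h₁ = 32.87; σ_h top = K_a2×32.87 = 8.682; σ_h base = K_a2×(32.87+20.8×2.5) = 22.42.
P₂ = ½(8.682+22.42)×2.5 = 38.87. Total P_a = 9.091+38.87 = 47.96 kN/m.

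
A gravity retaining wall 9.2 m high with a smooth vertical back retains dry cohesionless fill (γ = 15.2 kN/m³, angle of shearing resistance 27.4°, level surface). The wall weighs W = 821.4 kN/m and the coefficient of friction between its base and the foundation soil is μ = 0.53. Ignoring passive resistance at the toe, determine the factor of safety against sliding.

1.83

K_a = tan²(45° − 27.4°/2) = 0.3697.
P_a = ½K_aγH² = 0.5×0.3697×15.2×9.2² = 237.8 kN/m, acting at H/3 = 3.067 m above the base.
FS_sliding = μW / P_a = 0.53×821.4 / 237.8 = 1.831.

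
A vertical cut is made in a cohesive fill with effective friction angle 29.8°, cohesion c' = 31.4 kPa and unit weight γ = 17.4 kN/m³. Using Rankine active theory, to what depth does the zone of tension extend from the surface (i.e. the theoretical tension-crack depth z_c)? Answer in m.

6.23 m

K_a = tan²(45° − 29.8°/2) = 0.3360; √K_a = 0.5797.
The active pressure is zero where K_a γ z = 2c√K_a, so z_c = 2c/(γ√K_a) = 2×31.4/(17.4×0.5797) = 6.226 m.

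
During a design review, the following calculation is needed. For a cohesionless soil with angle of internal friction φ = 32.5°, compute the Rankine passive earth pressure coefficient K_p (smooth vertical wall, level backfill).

3.32

K_p = (1 + sin φ)/(1 − sin φ) = tan²(45° + 32.5°/2) = 3.322.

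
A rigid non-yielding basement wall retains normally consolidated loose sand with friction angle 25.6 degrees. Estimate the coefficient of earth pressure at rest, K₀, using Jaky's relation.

0.568

K₀ = 1 − sin φ' = 1 − sin 25.6° = 0.5679.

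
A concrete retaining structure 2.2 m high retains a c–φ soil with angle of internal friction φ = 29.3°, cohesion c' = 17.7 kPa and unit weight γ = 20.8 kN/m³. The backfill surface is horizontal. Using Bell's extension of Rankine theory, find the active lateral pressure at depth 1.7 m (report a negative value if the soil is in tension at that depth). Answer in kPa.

-8.60 kPa

K_a = (1 − sin φ)/(1 + sin φ) = 0.3428.
σ_a = K_a γ z − 2c√K_a = 0.3428×20.8×1.7 − 2×17.7×0.5855 = -8.605 kPa.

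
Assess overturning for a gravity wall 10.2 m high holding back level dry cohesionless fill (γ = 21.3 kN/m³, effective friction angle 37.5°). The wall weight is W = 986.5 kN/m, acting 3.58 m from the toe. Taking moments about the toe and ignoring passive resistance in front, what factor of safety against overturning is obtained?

K_a = tan²(45° − 37.5°/2) = 0.2432.
P_a = ½K_aγH² = 0.5×0.2432×21.3×10.2² = 269.5 kN/m, acting at H/3 = 3.400 m above the base.
Overturning moment M_o = P_a × H/3 = 269.5 × 3.400 = 916.2.
Resisting moment M_r = W × 3.58 = 986.5 × 3.58 = 3532.
FS_overturning = M_r/M_o = 3532/916.2 = 3.855.

3.85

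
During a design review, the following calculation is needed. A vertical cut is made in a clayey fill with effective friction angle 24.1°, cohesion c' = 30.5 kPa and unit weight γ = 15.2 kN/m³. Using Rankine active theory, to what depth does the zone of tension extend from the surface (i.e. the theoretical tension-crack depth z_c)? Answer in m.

K_a = tan²(45° − 24.1°/2) = 0.4201; √K_a = 0.6482.
The active pressure is zero where K_a γ z = 2c√K_a, so z_c = 2c/(γ√K_a) = 2×30.5/(15.2×0.6482) = 6.192 m.

6.19 m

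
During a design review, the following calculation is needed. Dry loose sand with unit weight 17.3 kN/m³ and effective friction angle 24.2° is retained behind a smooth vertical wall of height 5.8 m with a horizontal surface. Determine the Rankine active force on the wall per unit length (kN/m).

122 kN/m

K_a = tan²(45° − φ/2) = 0.4185.
P_a = ½ K_a γ H² = 0.5 × 0.4185 × 17.3 × 5.8² = 121.8 kN/m.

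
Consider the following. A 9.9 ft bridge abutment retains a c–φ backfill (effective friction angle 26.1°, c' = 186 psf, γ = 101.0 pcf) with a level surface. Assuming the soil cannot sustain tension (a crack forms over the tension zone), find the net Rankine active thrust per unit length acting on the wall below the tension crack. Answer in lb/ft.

313 lb/ft

K_a = 0.3889; √K_a = 0.6237.
Tension-crack depth z_c = 2c/(γ√K_a) = 2×186/(101.0×0.6237) = 5.906 ft.
σ_a at base = K_a γ H − 2c√K_a = 0.3889×101.0×9.9 − 2×186×0.6237 = 156.9 psf.
P_a = ½ × 156.9 × (H − z_c) = 0.5×156.9×3.994 = 313.4 lb/ft.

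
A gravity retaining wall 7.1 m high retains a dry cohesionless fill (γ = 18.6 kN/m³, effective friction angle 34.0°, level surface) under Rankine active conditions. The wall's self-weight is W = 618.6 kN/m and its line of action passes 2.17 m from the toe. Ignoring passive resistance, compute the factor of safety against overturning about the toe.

K_a = tan²(45° − 34.0°/2) = 0.2827.
P_a = ½K_aγH² = 0.5×0.2827×18.6×7.1² = 132.5 kN/m, acting at H/3 = 2.367 m above the base.
Overturning moment M_o = P_a × H/3 = 132.5 × 2.367 = 313.7.
Resisting moment M_r = W × 2.17 = 618.6 × 2.17 = 1342.
FS_overturning = M_r/M_o = 1342/313.7 = 4.279.

4.28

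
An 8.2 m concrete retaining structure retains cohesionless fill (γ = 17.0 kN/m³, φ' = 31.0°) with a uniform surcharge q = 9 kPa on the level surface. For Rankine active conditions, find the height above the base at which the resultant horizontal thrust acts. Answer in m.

2.89 m

K_a = 0.3201.
Triangular part P₁ = ½K_aγH² = 182.9 at H/3 = 2.733 m; rectangular part P₂ = K_a q H = 23.62 at H/2 = 4.100 m.
ȳ = (P₁·2.733 + P₂·4.100)/(P₁+P₂) = 2.890 m.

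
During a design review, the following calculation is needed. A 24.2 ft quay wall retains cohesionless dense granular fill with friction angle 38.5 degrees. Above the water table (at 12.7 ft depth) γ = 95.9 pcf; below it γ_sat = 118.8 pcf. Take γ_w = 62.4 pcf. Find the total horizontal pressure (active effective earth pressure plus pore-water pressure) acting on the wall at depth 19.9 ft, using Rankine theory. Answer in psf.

K_a = (1 − sin φ)/(1 + sin φ) = 0.2327.
γ' = 118.8 − 62.4 = 56.40 pcf.
Effective vertical stress at 19.9 ft: σ'_v = 95.9×12.7 + 56.40×7.20 = 1624 psf.
σ'_h = K_a σ'_v = 0.2327 × 1624 = 377.8 psf; u = γ_w × 7.20 = 449.3 psf.
Total σ_h = 377.8 + 449.3 = 827.1 psf.

827 psf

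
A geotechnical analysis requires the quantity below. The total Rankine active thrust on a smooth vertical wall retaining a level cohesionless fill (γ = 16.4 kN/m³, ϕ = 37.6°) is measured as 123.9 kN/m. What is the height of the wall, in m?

7.90 m

K_a = 0.2421. P_a = ½ K_a γ H² ⇒ H = √(2P_a/(K_a γ)).
H = √(2×123.9/(0.2421×16.4)) = 7.900 m.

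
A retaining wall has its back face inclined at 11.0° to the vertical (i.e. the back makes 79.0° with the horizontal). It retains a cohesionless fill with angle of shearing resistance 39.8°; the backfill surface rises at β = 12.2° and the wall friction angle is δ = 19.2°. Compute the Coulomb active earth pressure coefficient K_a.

0.328

K_a = sin²(α+φ) / [sin²α · sin(α−δ) · (1 + √{sin(φ+δ)sin(φ−β) / (sin(α−δ)sin(α+β))})²].
With α = 79.0°, φ = 39.8°, δ = 19.2°, β = 12.2°: K_a = 0.3275.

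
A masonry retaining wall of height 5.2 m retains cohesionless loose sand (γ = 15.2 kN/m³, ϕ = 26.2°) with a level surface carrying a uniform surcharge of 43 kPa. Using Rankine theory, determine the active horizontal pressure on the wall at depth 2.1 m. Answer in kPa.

29.0 kPa

K_a = (1 − sin φ)/(1 + sin φ) = 0.3874.
σ_v = γz + q = 15.2 × 2.1 + 43 = 74.92 kPa.
σ_h = K_a σ_v = 0.3874 × 74.92 = 29.03 kPa.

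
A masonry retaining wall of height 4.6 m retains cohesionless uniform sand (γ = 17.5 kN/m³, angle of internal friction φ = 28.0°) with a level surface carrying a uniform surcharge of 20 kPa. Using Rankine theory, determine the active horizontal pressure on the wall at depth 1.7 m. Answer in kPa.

K_a = (1 − sin φ)/(1 + sin φ) = 0.3610.
σ_v = γz + q = 17.5 × 1.7 + 20 = 49.75 kPa.
σ_h = K_a σ_v = 0.3610 × 49.75 = 17.96 kPa.

18.0 kPa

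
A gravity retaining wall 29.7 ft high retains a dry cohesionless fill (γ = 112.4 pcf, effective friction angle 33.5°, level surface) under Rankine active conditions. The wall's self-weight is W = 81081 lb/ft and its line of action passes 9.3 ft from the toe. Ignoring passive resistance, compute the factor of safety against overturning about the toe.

5.32

K_a = tan²(45° − 33.5°/2) = 0.2887.
P_a = ½K_aγH² = 0.5×0.2887×112.4×29.7² = 14310 lb/ft, acting at H/3 = 9.900 ft above the base.
Overturning moment M_o = P_a × H/3 = 14310 × 9.900 = 141700.
Resisting moment M_r = W × 9.3 = 81081 × 9.3 = 754100.
FS_overturning = M_r/M_o = 754100/141700 = 5.322.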